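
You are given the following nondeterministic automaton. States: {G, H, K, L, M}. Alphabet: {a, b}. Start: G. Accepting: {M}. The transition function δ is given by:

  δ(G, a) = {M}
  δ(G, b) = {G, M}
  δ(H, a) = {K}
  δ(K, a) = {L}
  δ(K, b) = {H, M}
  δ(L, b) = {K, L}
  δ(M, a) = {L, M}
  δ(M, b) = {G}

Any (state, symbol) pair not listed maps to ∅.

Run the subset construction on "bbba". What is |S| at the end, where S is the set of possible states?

Start in {G}.
Read 'b': {G} → {G, M}.
Read 'b': {G, M} → {G, M}.
Read 'b': {G, M} → {G, M}.
Read 'a': {G, M} → {L, M}.
That set has 2 states.

2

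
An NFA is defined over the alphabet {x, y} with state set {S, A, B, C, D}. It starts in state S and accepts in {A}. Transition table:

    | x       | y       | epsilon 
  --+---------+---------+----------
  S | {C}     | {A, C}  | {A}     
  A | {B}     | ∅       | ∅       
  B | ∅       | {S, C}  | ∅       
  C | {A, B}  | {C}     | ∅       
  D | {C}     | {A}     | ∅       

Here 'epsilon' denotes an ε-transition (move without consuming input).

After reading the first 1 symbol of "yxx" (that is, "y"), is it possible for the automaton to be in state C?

Yes

Start: ε-closure({S}) = {S, A}.
Read 'y': S→{A, C}, A→∅; now {A, C}.
State C is in {A, C}.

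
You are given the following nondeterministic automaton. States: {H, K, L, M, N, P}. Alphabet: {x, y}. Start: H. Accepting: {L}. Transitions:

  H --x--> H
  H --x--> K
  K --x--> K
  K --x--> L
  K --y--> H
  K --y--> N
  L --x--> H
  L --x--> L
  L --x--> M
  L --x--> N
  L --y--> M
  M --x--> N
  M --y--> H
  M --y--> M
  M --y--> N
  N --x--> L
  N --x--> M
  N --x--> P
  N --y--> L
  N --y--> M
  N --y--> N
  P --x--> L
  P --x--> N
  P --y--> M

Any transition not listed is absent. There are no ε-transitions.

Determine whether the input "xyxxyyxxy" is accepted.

Yes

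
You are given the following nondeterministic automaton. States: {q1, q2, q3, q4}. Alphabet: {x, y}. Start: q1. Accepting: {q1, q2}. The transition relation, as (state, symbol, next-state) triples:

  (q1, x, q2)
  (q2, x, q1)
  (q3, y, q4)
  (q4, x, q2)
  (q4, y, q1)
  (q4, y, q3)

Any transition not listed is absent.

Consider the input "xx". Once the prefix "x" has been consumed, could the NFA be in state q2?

Yes

Start in {q1}.
Read 'x': q1→{q2}; now {q2}.
State q2 is in {q2}.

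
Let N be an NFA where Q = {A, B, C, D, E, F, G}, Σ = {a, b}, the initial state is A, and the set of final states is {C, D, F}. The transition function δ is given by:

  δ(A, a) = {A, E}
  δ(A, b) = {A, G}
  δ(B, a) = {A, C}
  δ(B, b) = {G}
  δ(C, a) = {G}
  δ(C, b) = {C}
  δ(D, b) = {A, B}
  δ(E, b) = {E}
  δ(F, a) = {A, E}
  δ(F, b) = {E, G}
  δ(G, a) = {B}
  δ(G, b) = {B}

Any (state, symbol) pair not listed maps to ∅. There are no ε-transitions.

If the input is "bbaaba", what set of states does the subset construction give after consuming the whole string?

{A, B, C, E, G}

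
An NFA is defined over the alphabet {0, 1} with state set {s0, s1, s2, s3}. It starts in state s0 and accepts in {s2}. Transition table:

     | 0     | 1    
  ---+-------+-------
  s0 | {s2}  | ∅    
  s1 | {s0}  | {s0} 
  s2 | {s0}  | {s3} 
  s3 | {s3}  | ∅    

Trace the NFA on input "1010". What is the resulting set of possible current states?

∅

Start in {s0}.
Read '1': {s0} → ∅.
The set is empty and remains empty for the remaining 3 symbols.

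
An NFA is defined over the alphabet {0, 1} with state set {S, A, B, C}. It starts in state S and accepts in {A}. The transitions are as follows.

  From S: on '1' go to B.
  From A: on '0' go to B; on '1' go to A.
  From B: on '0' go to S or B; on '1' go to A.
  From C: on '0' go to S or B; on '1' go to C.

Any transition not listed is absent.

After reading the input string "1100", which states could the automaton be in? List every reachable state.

{S, B}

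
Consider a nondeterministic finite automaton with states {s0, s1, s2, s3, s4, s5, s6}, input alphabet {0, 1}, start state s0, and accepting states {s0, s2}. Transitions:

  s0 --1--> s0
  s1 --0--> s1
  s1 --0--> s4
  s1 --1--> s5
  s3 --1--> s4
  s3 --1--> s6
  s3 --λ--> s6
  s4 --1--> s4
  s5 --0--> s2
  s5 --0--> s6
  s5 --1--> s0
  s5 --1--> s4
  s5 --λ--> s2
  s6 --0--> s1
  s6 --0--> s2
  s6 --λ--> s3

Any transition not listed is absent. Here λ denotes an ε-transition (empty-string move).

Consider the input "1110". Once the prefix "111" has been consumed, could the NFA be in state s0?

Yes

Start in {s0}.
Read '1': s0→{s0}; now {s0}.
Read '1': s0→{s0}; now {s0}.
Read '1': s0→{s0}; now {s0}.
State s0 is in {s0}.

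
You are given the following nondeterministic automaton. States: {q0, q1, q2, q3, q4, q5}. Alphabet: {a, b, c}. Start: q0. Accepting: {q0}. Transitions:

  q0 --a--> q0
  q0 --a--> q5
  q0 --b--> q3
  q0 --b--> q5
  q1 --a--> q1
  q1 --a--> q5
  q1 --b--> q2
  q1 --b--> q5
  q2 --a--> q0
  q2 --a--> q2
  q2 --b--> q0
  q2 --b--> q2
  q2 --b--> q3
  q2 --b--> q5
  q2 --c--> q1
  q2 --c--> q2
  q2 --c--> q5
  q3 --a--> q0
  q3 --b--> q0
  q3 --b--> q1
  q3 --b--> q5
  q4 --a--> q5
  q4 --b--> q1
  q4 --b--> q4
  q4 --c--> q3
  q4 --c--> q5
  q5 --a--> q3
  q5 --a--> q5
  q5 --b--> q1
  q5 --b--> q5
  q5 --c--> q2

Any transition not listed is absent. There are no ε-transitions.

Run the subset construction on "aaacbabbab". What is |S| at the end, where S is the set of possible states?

5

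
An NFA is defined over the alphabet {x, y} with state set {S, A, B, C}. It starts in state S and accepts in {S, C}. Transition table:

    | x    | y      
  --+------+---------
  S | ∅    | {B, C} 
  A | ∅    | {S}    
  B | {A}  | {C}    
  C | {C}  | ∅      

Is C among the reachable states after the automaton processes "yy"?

Yes

Start in {S}.
Read 'y': S→{B, C}; now {B, C}.
Read 'y': B→{C}, C→∅; now {C}.
State C is in {C}.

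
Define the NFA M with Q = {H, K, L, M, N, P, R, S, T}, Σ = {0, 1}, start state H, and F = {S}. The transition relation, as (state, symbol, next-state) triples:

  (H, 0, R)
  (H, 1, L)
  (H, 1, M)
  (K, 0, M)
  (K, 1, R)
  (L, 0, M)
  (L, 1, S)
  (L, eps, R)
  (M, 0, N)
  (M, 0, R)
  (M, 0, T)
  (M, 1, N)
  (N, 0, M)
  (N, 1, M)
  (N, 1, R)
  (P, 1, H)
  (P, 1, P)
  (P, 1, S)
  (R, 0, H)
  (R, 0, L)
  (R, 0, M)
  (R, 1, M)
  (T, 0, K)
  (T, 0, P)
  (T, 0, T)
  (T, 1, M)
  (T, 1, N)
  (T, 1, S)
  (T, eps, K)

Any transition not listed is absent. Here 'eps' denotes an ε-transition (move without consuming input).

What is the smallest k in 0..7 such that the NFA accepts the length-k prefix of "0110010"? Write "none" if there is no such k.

6

Start in {H}.
Read '0': H→{R}; now {R}.
Read '1': R→{M}; now {M}.
Read '1': M→{N}; now {N}.
Read '0': N→{M}; now {M}.
Read '0': M→{N, R, T}; union {N, R, T}; ε-closure = {K, N, R, T}.
Read '1': K→{R}, N→{M, R}, R→{M}, T→{M, N, S}; now {M, N, R, S}.
None of the earlier sets intersect F, but {M, N, R, S} does.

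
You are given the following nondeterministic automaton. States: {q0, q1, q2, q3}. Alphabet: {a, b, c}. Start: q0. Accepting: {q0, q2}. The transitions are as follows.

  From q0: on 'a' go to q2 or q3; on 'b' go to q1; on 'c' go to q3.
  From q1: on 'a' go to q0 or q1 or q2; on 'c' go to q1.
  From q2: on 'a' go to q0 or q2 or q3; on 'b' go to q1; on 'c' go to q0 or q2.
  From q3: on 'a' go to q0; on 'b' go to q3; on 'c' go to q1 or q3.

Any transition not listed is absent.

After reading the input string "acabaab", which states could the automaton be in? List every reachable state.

{q1, q3}

Start in {q0}.
Read 'a': {q0} → {q2, q3}.
Read 'c': {q2, q3} → {q0, q1, q2, q3}.
Read 'a': {q0, q1, q2, q3} → {q0, q1, q2, q3}.
Read 'b': {q0, q1, q2, q3} → {q1, q3}.
Read 'a': {q1, q3} → {q0, q1, q2}.
Read 'a': {q0, q1, q2} → {q0, q1, q2, q3}.
Read 'b': {q0, q1, q2, q3} → {q1, q3}.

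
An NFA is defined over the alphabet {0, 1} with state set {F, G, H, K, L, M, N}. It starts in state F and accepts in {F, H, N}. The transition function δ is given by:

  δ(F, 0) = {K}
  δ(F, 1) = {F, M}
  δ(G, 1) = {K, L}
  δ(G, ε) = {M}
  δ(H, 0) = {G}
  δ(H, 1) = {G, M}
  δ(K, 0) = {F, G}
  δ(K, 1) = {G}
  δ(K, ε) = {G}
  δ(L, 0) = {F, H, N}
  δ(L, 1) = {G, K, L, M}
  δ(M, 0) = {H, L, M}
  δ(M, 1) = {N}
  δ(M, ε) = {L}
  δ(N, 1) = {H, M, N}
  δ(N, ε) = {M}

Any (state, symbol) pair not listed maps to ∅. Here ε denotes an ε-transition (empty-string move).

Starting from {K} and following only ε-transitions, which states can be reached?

{G, K, L, M}

Begin with {K}.
ε-move K → G; add G.
ε-move G → M; add M.
ε-move M → L; add L.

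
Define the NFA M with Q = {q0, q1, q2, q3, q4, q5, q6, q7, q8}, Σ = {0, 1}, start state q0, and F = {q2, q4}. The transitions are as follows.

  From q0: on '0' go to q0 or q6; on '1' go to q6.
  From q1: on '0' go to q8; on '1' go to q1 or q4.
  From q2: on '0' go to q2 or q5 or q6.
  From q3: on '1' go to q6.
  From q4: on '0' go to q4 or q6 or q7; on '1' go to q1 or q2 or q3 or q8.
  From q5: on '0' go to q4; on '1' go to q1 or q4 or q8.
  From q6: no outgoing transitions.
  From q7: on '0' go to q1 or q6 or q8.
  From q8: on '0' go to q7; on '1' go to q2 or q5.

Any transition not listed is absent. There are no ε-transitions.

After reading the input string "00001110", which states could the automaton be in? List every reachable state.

∅

Start in {q0}.
Read '0': q0→{q0, q6}; now {q0, q6}.
Read '0': q0→{q0, q6}, q6→∅; now {q0, q6}.
Read '0': q0→{q0, q6}, q6→∅; now {q0, q6}.
Read '0': q0→{q0, q6}, q6→∅; now {q0, q6}.
Read '1': q0→{q6}, q6→∅; now {q6}.
Read '1': q6→∅; now ∅.
The set is empty and remains empty for the remaining 2 symbols.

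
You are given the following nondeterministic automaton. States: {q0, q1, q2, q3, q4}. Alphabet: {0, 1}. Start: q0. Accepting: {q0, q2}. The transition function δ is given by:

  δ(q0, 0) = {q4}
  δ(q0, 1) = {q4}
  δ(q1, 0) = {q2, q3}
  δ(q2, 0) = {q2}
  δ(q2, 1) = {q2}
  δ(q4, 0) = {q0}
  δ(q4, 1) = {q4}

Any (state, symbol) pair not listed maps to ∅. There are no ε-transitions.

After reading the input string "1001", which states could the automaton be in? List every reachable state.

{q4}

Start in {q0}.
Read '1': q0→{q4}; now {q4}.
Read '0': q4→{q0}; now {q0}.
Read '0': q0→{q4}; now {q4}.
Read '1': q4→{q4}; now {q4}.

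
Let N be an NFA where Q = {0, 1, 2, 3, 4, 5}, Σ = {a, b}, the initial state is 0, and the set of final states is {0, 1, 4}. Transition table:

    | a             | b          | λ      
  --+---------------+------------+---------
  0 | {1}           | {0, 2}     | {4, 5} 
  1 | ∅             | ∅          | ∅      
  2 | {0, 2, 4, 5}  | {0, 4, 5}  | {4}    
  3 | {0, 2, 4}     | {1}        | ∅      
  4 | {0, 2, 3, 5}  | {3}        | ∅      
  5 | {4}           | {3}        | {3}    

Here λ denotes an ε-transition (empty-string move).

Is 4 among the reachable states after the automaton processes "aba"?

Start: ε-closure({0}) = {0, 3, 4, 5}.
Read 'a': 0→{1}, 3→{0, 2, 4}, 4→{0, 2, 3, 5}, 5→{4}; now {0, 1, 2, 3, 4, 5}.
Read 'b': 0→{0, 2}, 1→∅, 2→{0, 4, 5}, 3→{1}, 4→{3}, 5→{3}; now {0, 1, 2, 3, 4, 5}.
Read 'a': 0→{1}, 1→∅, 2→{0, 2, 4, 5}, 3→{0, 2, 4}, 4→{0, 2, 3, 5}, 5→{4}; now {0, 1, 2, 3, 4, 5}.
State 4 is in {0, 1, 2, 3, 4, 5}.

Yes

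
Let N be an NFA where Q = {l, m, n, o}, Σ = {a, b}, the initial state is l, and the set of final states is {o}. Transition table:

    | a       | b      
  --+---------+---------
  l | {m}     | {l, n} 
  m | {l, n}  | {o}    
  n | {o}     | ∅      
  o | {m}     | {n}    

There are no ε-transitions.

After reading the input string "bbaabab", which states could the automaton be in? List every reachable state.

{n, o}

Start in {l}.
Read 'b': l→{l, n}; now {l, n}.
Read 'b': l→{l, n}, n→∅; now {l, n}.
Read 'a': l→{m}, n→{o}; now {m, o}.
Read 'a': m→{l, n}, o→{m}; now {l, m, n}.
Read 'b': l→{l, n}, m→{o}, n→∅; now {l, n, o}.
Read 'a': l→{m}, n→{o}, o→{m}; now {m, o}.
Read 'b': m→{o}, o→{n}; now {n, o}.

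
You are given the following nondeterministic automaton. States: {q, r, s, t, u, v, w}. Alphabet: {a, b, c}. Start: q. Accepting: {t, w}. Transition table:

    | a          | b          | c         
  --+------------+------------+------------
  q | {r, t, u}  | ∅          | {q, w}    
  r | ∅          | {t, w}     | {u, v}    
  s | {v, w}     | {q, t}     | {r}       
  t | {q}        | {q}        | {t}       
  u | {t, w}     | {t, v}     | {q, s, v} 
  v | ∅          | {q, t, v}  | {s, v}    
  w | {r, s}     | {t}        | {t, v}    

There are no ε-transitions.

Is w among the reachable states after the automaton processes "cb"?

No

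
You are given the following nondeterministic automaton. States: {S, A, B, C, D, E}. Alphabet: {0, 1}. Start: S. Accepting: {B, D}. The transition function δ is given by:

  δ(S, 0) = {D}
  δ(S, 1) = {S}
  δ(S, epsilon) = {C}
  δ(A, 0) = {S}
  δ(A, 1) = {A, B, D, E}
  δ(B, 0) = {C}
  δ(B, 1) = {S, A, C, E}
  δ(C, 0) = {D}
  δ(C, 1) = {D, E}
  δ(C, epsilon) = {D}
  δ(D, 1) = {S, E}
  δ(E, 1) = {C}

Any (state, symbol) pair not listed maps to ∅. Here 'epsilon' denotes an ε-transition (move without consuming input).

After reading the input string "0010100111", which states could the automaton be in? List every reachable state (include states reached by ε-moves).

Start: ε-closure({S}) = {S, C, D}.
Read '0': S→{D}, C→{D}, D→∅; now {D}.
Read '0': D→∅; now ∅.
The set is empty and remains empty for the remaining 8 symbols.

∅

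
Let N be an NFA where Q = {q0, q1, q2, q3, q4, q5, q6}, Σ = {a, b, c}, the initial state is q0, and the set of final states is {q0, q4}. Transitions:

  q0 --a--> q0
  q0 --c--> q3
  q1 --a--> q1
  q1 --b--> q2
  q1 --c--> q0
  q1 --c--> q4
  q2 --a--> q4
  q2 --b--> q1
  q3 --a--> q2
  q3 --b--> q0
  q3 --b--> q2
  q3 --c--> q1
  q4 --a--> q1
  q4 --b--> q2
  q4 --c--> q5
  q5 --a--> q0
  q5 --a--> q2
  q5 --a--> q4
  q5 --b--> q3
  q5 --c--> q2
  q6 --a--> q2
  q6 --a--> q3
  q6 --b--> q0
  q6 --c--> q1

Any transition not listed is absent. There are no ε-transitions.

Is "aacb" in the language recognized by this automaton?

Start in {q0}.
Read 'a': {q0} → {q0}.
Read 'a': {q0} → {q0}.
Read 'c': {q0} → {q3}.
Read 'b': {q3} → {q0, q2}.
The final set {q0, q2} contains the accepting state q0.

Yes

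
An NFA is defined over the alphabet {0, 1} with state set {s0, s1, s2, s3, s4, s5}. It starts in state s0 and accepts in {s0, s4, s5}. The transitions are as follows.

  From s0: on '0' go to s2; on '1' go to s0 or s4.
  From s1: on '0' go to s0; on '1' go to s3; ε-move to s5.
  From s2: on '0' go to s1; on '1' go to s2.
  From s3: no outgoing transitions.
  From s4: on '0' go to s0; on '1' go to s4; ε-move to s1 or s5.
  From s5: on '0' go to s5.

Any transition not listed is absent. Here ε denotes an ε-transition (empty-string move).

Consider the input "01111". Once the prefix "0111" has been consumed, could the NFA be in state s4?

No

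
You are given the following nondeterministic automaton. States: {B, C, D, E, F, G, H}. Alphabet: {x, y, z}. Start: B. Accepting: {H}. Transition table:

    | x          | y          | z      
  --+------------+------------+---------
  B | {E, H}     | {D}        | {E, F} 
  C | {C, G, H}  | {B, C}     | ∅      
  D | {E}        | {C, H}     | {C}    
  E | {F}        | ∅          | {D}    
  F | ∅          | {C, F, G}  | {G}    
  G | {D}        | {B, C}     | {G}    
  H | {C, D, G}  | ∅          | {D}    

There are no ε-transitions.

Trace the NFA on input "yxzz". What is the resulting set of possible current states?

{C}

Start in {B}.
Read 'y': B→{D}; now {D}.
Read 'x': D→{E}; now {E}.
Read 'z': E→{D}; now {D}.
Read 'z': D→{C}; now {C}.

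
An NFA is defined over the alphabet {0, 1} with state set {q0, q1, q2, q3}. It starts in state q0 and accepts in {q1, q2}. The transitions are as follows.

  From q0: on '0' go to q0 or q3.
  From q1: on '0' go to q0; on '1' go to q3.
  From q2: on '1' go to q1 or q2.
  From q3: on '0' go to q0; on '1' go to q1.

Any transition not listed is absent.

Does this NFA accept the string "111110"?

No

Start in {q0}.
Read '1': {q0} → ∅.
The set is empty and remains empty for the remaining 5 symbols.
The final set ∅ contains no accepting state.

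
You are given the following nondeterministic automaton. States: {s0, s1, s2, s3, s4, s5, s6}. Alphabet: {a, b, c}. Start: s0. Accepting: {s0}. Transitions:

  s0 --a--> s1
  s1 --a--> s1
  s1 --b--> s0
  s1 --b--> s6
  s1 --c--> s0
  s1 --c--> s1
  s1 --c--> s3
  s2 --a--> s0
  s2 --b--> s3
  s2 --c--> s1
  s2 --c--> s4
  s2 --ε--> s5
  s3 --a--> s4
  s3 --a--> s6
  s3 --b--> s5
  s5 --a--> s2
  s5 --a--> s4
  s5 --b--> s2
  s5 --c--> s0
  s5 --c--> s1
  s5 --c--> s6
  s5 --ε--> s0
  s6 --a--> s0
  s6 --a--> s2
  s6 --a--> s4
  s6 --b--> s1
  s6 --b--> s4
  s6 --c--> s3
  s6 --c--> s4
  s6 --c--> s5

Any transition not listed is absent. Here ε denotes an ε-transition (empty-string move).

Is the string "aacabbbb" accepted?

Yes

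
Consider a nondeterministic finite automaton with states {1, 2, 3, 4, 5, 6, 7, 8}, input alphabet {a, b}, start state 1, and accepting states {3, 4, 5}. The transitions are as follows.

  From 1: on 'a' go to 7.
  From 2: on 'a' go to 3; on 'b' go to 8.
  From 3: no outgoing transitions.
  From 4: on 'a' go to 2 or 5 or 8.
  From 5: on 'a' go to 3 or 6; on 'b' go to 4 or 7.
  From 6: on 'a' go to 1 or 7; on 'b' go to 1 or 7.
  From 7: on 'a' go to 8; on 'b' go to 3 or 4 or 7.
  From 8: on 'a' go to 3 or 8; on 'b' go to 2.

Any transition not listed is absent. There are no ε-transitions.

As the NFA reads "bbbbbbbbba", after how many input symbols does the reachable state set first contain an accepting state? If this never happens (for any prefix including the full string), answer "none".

Start in {1}.
Read 'b': 1→∅; now ∅.
The set is empty and remains empty for the remaining 9 symbols.
No reachable set along the way intersects F.

none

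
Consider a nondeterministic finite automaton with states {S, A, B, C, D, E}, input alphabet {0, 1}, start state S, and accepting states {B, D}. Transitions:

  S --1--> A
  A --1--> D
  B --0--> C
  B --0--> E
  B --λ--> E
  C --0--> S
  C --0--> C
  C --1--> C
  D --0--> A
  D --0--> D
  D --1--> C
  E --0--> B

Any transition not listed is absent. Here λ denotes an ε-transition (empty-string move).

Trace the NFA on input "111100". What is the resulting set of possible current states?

{S, C}

Start in {S}.
Read '1': S→{A}; now {A}.
Read '1': A→{D}; now {D}.
Read '1': D→{C}; now {C}.
Read '1': C→{C}; now {C}.
Read '0': C→{S, C}; now {S, C}.
Read '0': S→∅, C→{S, C}; now {S, C}.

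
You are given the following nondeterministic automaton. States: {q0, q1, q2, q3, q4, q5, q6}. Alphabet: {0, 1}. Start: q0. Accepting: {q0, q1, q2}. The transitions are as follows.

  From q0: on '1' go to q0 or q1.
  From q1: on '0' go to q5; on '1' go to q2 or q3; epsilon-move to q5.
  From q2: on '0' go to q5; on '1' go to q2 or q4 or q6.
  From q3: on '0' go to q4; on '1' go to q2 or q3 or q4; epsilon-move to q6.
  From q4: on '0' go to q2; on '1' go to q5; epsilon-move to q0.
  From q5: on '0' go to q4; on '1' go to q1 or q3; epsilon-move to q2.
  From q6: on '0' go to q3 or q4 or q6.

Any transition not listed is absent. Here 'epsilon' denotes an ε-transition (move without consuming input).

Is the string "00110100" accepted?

Start in {q0}.
Read '0': {q0} → ∅.
The set is empty and remains empty for the remaining 7 symbols.
The final set ∅ contains no accepting state.

No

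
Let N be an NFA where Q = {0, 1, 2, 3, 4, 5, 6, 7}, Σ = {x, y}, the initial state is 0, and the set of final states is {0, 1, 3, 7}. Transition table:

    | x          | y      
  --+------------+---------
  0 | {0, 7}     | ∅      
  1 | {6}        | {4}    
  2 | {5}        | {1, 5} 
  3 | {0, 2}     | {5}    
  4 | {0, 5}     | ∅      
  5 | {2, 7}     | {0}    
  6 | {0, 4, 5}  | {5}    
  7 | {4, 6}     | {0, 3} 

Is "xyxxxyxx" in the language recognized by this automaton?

Start in {0}.
Read 'x': 0→{0, 7}; now {0, 7}.
Read 'y': 0→∅, 7→{0, 3}; now {0, 3}.
Read 'x': 0→{0, 7}, 3→{0, 2}; now {0, 2, 7}.
Read 'x': 0→{0, 7}, 2→{5}, 7→{4, 6}; now {0, 4, 5, 6, 7}.
Read 'x': 0→{0, 7}, 4→{0, 5}, 5→{2, 7}, 6→{0, 4, 5}, 7→{4, 6}; now {0, 2, 4, 5, 6, 7}.
Read 'y': 0→∅, 2→{1, 5}, 4→∅, 5→{0}, 6→{5}, 7→{0, 3}; now {0, 1, 3, 5}.
Read 'x': 0→{0, 7}, 1→{6}, 3→{0, 2}, 5→{2, 7}; now {0, 2, 6, 7}.
Read 'x': 0→{0, 7}, 2→{5}, 6→{0, 4, 5}, 7→{4, 6}; now {0, 4, 5, 6, 7}.
The final set {0, 4, 5, 6, 7} contains the accepting states 0, 7.

Yes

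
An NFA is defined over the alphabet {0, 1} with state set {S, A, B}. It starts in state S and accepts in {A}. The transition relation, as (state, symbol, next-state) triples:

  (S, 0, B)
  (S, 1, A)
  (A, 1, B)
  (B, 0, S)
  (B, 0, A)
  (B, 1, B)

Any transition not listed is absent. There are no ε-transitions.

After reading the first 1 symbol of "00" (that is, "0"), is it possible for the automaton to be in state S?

No

Start in {S}.
Read '0': {S} → {B}.
State S is not in {B}.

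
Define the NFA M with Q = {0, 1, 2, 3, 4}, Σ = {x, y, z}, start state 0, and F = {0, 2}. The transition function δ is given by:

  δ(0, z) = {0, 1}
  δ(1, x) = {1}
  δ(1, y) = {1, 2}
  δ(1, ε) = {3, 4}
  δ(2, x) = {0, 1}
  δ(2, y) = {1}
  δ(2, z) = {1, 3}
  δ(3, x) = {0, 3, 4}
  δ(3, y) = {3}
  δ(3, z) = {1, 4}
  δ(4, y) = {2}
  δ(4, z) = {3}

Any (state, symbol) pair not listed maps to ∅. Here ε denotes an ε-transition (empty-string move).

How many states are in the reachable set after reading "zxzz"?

Start in {0}.
Read 'z': 0→{0, 1}; union {0, 1}; ε-closure = {0, 1, 3, 4}.
Read 'x': 0→∅, 1→{1}, 3→{0, 3, 4}, 4→∅; now {0, 1, 3, 4}.
Read 'z': 0→{0, 1}, 1→∅, 3→{1, 4}, 4→{3}; now {0, 1, 3, 4}.
Read 'z': 0→{0, 1}, 1→∅, 3→{1, 4}, 4→{3}; now {0, 1, 3, 4}.
That set has 4 states.

4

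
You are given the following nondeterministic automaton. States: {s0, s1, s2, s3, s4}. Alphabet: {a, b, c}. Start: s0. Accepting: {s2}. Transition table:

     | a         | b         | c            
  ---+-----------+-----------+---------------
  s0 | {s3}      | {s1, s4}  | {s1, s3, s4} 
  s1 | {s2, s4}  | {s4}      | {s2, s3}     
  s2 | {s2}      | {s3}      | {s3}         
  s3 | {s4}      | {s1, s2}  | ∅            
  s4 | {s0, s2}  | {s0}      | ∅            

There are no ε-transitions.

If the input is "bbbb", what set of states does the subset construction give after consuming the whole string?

Start in {s0}.
Read 'b': {s0} → {s1, s4}.
Read 'b': {s1, s4} → {s0, s4}.
Read 'b': {s0, s4} → {s0, s1, s4}.
Read 'b': {s0, s1, s4} → {s0, s1, s4}.

{s0, s1, s4}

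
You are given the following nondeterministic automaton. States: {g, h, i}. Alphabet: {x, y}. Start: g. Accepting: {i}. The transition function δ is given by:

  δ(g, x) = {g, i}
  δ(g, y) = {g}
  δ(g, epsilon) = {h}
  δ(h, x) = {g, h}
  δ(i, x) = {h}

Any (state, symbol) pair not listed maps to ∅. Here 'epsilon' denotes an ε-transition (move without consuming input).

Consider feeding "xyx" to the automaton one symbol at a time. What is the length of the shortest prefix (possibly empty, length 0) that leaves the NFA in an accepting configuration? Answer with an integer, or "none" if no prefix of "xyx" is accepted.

1

Start: ε-closure({g}) = {g, h}.
Read 'x': {g, h} → {g, h, i}.
None of the earlier sets intersect F, but {g, h, i} does.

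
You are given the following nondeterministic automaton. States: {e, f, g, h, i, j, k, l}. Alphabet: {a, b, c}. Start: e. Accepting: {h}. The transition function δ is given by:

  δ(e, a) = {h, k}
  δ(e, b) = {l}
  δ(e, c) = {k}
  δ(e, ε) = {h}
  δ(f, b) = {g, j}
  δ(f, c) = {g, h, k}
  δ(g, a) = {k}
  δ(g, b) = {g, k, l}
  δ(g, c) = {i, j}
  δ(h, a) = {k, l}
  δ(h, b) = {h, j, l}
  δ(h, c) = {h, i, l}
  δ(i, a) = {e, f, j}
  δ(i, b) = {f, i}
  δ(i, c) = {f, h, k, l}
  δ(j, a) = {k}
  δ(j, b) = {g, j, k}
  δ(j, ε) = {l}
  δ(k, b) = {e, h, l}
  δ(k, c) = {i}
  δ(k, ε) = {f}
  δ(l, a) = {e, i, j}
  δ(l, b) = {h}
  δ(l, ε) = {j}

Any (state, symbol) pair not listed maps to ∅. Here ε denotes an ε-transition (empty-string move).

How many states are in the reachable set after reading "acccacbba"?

Start: ε-closure({e}) = {e, h}.
Read 'a': e→{h, k}, h→{k, l}; union {h, k, l}; ε-closure = {f, h, j, k, l}.
Read 'c': f→{g, h, k}, h→{h, i, l}, j→∅, k→{i}, l→∅; union {g, h, i, k, l}; ε-closure = {f, g, h, i, j, k, l}.
Read 'c': f→{g, h, k}, g→{i, j}, h→{h, i, l}, i→{f, h, k, l}, j→∅, k→{i}, l→∅; now {f, g, h, i, j, k, l}.
Read 'c': f→{g, h, k}, g→{i, j}, h→{h, i, l}, i→{f, h, k, l}, j→∅, k→{i}, l→∅; now {f, g, h, i, j, k, l}.
Read 'a': f→∅, g→{k}, h→{k, l}, i→{e, f, j}, j→{k}, k→∅, l→{e, i, j}; union {e, f, i, j, k, l}; ε-closure = {e, f, h, i, j, k, l}.
Read 'c': e→{k}, f→{g, h, k}, h→{h, i, l}, i→{f, h, k, l}, j→∅, k→{i}, l→∅; union {f, g, h, i, k, l}; ε-closure = {f, g, h, i, j, k, l}.
Read 'b': f→{g, j}, g→{g, k, l}, h→{h, j, l}, i→{f, i}, j→{g, j, k}, k→{e, h, l}, l→{h}; now {e, f, g, h, i, j, k, l}.
Read 'b': e→{l}, f→{g, j}, g→{g, k, l}, h→{h, j, l}, i→{f, i}, j→{g, j, k}, k→{e, h, l}, l→{h}; now {e, f, g, h, i, j, k, l}.
Read 'a': e→{h, k}, f→∅, g→{k}, h→{k, l}, i→{e, f, j}, j→{k}, k→∅, l→{e, i, j}; now {e, f, h, i, j, k, l}.
That set has 7 states.

7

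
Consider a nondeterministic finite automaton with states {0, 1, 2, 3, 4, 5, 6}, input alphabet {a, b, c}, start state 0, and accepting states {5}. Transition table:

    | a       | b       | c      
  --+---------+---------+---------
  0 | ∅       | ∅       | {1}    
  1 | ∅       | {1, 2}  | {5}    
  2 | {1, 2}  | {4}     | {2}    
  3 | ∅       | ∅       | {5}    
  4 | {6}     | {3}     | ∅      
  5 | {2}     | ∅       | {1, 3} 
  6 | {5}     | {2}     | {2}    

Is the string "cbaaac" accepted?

Yes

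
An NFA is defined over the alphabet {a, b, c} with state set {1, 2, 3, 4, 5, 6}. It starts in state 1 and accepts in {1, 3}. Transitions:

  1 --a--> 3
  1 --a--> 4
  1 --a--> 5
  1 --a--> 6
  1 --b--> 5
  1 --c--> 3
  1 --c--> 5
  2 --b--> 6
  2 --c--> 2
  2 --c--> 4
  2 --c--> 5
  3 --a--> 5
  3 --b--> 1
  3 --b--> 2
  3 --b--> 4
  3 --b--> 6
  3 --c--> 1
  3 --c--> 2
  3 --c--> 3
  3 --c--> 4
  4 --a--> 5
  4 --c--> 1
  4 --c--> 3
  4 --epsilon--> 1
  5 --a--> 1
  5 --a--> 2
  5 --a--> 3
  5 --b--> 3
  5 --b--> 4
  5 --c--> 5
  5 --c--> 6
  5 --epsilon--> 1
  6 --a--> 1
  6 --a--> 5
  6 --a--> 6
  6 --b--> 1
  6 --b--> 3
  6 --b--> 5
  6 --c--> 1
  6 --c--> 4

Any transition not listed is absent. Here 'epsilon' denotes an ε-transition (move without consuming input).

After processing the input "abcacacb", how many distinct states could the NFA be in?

Start in {1}.
Read 'a': {1} → {1, 3, 4, 5, 6}.
Read 'b': {1, 3, 4, 5, 6} → {1, 2, 3, 4, 5, 6}.
Read 'c': {1, 2, 3, 4, 5, 6} → {1, 2, 3, 4, 5, 6}.
Read 'a': {1, 2, 3, 4, 5, 6} → {1, 2, 3, 4, 5, 6}.
Read 'c': {1, 2, 3, 4, 5, 6} → {1, 2, 3, 4, 5, 6}.
Read 'a': {1, 2, 3, 4, 5, 6} → {1, 2, 3, 4, 5, 6}.
Read 'c': {1, 2, 3, 4, 5, 6} → {1, 2, 3, 4, 5, 6}.
Read 'b': {1, 2, 3, 4, 5, 6} → {1, 2, 3, 4, 5, 6}.
That set has 6 states.

6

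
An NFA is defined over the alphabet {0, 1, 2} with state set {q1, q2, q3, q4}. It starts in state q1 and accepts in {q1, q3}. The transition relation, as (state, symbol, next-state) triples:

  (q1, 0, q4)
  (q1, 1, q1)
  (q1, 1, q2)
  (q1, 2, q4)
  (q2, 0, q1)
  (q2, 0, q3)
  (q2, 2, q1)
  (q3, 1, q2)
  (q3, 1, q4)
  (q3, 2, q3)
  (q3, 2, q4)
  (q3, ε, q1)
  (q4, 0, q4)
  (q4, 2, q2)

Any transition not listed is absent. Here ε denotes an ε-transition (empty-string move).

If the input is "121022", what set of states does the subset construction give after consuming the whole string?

{q1, q2, q3, q4}

Start in {q1}.
Read '1': {q1} → {q1, q2}.
Read '2': {q1, q2} → {q1, q4}.
Read '1': {q1, q4} → {q1, q2}.
Read '0': {q1, q2} → {q1, q3, q4}.
Read '2': {q1, q3, q4} → {q1, q2, q3, q4}.
Read '2': {q1, q2, q3, q4} → {q1, q2, q3, q4}.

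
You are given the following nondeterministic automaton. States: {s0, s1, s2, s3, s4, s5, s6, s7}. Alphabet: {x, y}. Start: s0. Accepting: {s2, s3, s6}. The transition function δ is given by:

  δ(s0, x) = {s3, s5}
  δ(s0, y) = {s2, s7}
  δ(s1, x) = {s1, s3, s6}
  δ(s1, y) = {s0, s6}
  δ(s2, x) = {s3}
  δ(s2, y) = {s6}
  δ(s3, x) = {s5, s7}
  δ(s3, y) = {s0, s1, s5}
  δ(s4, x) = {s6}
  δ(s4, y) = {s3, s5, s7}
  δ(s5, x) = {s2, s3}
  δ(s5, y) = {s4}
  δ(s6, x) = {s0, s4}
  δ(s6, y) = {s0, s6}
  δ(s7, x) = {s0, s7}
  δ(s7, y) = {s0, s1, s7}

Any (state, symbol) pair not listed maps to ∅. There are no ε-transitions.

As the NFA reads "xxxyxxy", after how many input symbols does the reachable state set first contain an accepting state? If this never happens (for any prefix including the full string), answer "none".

1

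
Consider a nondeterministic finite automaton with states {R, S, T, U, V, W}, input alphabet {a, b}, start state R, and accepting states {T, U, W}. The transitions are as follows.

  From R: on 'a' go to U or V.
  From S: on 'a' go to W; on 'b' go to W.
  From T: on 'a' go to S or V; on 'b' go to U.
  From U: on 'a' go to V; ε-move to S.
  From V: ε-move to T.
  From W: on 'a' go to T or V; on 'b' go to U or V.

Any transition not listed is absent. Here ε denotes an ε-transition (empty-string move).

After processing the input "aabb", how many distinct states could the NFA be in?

Start in {R}.
Read 'a': {R} → {S, T, U, V}.
Read 'a': {S, T, U, V} → {S, T, V, W}.
Read 'b': {S, T, V, W} → {S, T, U, V, W}.
Read 'b': {S, T, U, V, W} → {S, T, U, V, W}.
That set has 5 states.

5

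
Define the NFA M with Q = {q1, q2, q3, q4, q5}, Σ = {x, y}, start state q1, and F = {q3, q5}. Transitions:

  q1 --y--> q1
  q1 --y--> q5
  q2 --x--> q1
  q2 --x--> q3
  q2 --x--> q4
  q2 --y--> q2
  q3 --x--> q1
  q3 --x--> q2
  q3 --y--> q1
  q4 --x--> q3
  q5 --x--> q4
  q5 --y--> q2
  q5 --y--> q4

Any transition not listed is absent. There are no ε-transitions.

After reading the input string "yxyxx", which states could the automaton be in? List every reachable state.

Start in {q1}.
Read 'y': {q1} → {q1, q5}.
Read 'x': {q1, q5} → {q4}.
Read 'y': {q4} → ∅.
The set is empty and remains empty for the remaining 2 symbols.

∅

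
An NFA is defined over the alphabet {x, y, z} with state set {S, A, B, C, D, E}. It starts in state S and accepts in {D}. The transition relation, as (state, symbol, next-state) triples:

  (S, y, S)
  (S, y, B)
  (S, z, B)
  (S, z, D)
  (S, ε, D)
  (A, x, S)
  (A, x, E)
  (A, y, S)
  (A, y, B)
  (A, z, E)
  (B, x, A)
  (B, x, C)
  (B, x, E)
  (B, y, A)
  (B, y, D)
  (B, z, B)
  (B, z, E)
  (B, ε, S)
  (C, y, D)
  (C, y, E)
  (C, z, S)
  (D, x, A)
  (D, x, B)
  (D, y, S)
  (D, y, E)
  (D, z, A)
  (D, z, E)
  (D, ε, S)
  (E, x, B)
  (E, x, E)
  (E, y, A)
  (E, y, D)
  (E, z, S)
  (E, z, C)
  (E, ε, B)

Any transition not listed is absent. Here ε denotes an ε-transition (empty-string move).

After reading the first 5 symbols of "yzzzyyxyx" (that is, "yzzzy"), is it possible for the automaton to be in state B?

Yes

Start: ε-closure({S}) = {S, D}.
Read 'y': S→{S, B}, D→{S, E}; union {S, B, E}; ε-closure = {S, B, D, E}.
Read 'z': S→{B, D}, B→{B, E}, D→{A, E}, E→{S, C}; now {S, A, B, C, D, E}.
Read 'z': S→{B, D}, A→{E}, B→{B, E}, C→{S}, D→{A, E}, E→{S, C}; now {S, A, B, C, D, E}.
Read 'z': S→{B, D}, A→{E}, B→{B, E}, C→{S}, D→{A, E}, E→{S, C}; now {S, A, B, C, D, E}.
Read 'y': S→{S, B}, A→{S, B}, B→{A, D}, C→{D, E}, D→{S, E}, E→{A, D}; now {S, A, B, D, E}.
State B is in {S, A, B, D, E}.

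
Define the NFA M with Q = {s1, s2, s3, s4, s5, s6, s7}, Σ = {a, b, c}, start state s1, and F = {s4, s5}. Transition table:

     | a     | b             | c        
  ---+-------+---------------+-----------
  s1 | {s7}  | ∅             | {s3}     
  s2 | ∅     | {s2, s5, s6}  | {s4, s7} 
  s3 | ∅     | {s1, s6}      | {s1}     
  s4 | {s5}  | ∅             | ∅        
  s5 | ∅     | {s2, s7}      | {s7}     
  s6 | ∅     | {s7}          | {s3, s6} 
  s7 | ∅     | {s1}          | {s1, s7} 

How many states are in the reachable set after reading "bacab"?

0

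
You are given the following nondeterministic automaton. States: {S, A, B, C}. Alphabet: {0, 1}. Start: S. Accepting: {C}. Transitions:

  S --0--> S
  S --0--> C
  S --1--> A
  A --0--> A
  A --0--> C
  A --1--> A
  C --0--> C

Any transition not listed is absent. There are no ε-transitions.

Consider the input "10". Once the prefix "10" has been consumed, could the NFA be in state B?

Start in {S}.
Read '1': S→{A}; now {A}.
Read '0': A→{A, C}; now {A, C}.
State B is not in {A, C}.

No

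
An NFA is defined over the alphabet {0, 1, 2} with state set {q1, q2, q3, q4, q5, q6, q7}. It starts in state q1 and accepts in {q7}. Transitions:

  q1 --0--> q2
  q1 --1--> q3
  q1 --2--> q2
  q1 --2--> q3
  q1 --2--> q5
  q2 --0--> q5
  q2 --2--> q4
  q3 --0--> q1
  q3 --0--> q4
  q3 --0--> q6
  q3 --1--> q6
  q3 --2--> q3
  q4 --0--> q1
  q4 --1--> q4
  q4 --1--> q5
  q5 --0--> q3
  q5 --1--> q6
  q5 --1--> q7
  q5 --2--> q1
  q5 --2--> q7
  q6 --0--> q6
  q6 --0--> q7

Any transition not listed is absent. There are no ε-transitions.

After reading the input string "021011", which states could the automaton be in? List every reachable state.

{q6}

Start in {q1}.
Read '0': q1→{q2}; now {q2}.
Read '2': q2→{q4}; now {q4}.
Read '1': q4→{q4, q5}; now {q4, q5}.
Read '0': q4→{q1}, q5→{q3}; now {q1, q3}.
Read '1': q1→{q3}, q3→{q6}; now {q3, q6}.
Read '1': q3→{q6}, q6→∅; now {q6}.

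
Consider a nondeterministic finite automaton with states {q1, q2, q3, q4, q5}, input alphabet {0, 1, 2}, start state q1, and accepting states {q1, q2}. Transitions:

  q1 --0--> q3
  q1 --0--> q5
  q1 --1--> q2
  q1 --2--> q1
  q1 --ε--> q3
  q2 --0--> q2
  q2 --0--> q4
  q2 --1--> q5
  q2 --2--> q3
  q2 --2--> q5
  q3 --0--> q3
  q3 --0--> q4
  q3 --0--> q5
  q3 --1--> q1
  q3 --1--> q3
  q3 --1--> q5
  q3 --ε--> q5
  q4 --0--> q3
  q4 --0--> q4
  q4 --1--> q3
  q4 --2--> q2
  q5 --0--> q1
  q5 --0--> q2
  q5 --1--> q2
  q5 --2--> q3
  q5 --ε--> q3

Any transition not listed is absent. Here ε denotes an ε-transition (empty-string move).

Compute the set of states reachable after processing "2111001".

{q1, q2, q3, q5}

Start: ε-closure({q1}) = {q1, q3, q5}.
Read '2': q1→{q1}, q3→∅, q5→{q3}; union {q1, q3}; ε-closure = {q1, q3, q5}.
Read '1': q1→{q2}, q3→{q1, q3, q5}, q5→{q2}; now {q1, q2, q3, q5}.
Read '1': q1→{q2}, q2→{q5}, q3→{q1, q3, q5}, q5→{q2}; now {q1, q2, q3, q5}.
Read '1': q1→{q2}, q2→{q5}, q3→{q1, q3, q5}, q5→{q2}; now {q1, q2, q3, q5}.
Read '0': q1→{q3, q5}, q2→{q2, q4}, q3→{q3, q4, q5}, q5→{q1, q2}; now {q1, q2, q3, q4, q5}.
Read '0': q1→{q3, q5}, q2→{q2, q4}, q3→{q3, q4, q5}, q4→{q3, q4}, q5→{q1, q2}; now {q1, q2, q3, q4, q5}.
Read '1': q1→{q2}, q2→{q5}, q3→{q1, q3, q5}, q4→{q3}, q5→{q2}; now {q1, q2, q3, q5}.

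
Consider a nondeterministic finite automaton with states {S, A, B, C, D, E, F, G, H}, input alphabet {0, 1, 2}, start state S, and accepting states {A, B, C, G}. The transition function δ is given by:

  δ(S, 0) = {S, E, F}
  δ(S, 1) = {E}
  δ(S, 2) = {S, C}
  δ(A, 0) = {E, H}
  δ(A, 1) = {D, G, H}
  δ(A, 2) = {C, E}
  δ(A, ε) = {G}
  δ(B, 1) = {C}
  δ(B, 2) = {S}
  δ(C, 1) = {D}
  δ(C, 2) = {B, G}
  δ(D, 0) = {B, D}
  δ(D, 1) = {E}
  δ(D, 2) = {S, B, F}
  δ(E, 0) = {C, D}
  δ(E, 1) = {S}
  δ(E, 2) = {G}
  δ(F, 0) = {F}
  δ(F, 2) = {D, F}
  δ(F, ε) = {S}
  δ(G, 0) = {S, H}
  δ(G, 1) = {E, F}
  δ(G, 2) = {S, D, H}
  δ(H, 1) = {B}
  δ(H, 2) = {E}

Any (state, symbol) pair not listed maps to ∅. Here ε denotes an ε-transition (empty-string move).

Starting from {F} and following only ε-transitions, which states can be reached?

{S, F}

Begin with {F}.
ε-move F → S; add S.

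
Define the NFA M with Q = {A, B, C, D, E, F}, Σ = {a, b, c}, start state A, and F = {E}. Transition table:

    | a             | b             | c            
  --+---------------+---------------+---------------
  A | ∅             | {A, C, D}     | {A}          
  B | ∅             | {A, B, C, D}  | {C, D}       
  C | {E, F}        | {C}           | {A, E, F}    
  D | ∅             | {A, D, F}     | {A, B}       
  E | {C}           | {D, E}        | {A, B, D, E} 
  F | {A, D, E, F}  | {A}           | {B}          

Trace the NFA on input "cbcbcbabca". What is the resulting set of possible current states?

{A, C, D, E, F}

Start in {A}.
Read 'c': A→{A}; now {A}.
Read 'b': A→{A, C, D}; now {A, C, D}.
Read 'c': A→{A}, C→{A, E, F}, D→{A, B}; now {A, B, E, F}.
Read 'b': A→{A, C, D}, B→{A, B, C, D}, E→{D, E}, F→{A}; now {A, B, C, D, E}.
Read 'c': A→{A}, B→{C, D}, C→{A, E, F}, D→{A, B}, E→{A, B, D, E}; now {A, B, C, D, E, F}.
Read 'b': A→{A, C, D}, B→{A, B, C, D}, C→{C}, D→{A, D, F}, E→{D, E}, F→{A}; now {A, B, C, D, E, F}.
Read 'a': A→∅, B→∅, C→{E, F}, D→∅, E→{C}, F→{A, D, E, F}; now {A, C, D, E, F}.
Read 'b': A→{A, C, D}, C→{C}, D→{A, D, F}, E→{D, E}, F→{A}; now {A, C, D, E, F}.
Read 'c': A→{A}, C→{A, E, F}, D→{A, B}, E→{A, B, D, E}, F→{B}; now {A, B, D, E, F}.
Read 'a': A→∅, B→∅, D→∅, E→{C}, F→{A, D, E, F}; now {A, C, D, E, F}.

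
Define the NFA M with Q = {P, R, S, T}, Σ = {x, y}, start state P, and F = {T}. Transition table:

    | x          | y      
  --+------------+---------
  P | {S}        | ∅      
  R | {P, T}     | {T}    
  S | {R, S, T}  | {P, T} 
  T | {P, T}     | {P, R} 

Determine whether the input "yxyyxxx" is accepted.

Start in {P}.
Read 'y': {P} → ∅.
The set is empty and remains empty for the remaining 6 symbols.
The final set ∅ contains no accepting state.

No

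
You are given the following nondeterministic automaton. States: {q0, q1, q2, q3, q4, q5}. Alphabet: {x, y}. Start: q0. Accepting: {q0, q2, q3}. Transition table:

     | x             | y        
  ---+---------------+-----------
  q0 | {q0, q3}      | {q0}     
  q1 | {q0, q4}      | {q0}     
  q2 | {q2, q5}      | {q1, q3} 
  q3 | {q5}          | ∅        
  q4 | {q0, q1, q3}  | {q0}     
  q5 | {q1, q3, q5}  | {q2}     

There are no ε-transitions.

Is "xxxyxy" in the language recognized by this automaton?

Start in {q0}.
Read 'x': q0→{q0, q3}; now {q0, q3}.
Read 'x': q0→{q0, q3}, q3→{q5}; now {q0, q3, q5}.
Read 'x': q0→{q0, q3}, q3→{q5}, q5→{q1, q3, q5}; now {q0, q1, q3, q5}.
Read 'y': q0→{q0}, q1→{q0}, q3→∅, q5→{q2}; now {q0, q2}.
Read 'x': q0→{q0, q3}, q2→{q2, q5}; now {q0, q2, q3, q5}.
Read 'y': q0→{q0}, q2→{q1, q3}, q3→∅, q5→{q2}; now {q0, q1, q2, q3}.
The final set {q0, q1, q2, q3} contains the accepting states q0, q2, q3.

Yes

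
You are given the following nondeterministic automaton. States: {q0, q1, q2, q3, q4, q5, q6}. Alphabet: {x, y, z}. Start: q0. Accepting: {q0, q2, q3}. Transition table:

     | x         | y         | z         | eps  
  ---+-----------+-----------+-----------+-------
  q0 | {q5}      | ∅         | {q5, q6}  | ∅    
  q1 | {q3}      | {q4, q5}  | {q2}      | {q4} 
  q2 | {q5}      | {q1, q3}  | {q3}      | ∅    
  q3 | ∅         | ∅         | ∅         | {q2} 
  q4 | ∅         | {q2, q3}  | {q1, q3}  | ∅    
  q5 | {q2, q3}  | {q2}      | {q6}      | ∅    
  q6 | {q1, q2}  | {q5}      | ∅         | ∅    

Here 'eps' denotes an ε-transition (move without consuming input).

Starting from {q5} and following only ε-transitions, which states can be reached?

{q5}

Begin with {q5}.
No ε-moves leave this set, so the closure equals the set itself.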